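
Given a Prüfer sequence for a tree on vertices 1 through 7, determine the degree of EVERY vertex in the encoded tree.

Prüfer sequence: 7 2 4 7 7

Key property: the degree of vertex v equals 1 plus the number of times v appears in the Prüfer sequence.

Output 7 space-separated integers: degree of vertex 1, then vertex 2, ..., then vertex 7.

Answer: 1 2 1 2 1 1 4

Derivation:
p_1 = 7: count[7] becomes 1
p_2 = 2: count[2] becomes 1
p_3 = 4: count[4] becomes 1
p_4 = 7: count[7] becomes 2
p_5 = 7: count[7] becomes 3
Degrees (1 + count): deg[1]=1+0=1, deg[2]=1+1=2, deg[3]=1+0=1, deg[4]=1+1=2, deg[5]=1+0=1, deg[6]=1+0=1, deg[7]=1+3=4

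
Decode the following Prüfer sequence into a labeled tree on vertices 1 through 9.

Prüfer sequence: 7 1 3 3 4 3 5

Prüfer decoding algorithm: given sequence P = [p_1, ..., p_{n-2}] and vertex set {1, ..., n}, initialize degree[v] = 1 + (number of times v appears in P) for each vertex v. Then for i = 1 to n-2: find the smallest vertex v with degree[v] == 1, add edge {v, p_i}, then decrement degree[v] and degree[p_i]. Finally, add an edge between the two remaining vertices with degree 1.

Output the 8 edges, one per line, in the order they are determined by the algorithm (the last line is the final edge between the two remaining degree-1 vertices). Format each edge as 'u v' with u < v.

Answer: 2 7
1 6
1 3
3 7
4 8
3 4
3 5
5 9

Derivation:
Initial degrees: {1:2, 2:1, 3:4, 4:2, 5:2, 6:1, 7:2, 8:1, 9:1}
Step 1: smallest deg-1 vertex = 2, p_1 = 7. Add edge {2,7}. Now deg[2]=0, deg[7]=1.
Step 2: smallest deg-1 vertex = 6, p_2 = 1. Add edge {1,6}. Now deg[6]=0, deg[1]=1.
Step 3: smallest deg-1 vertex = 1, p_3 = 3. Add edge {1,3}. Now deg[1]=0, deg[3]=3.
Step 4: smallest deg-1 vertex = 7, p_4 = 3. Add edge {3,7}. Now deg[7]=0, deg[3]=2.
Step 5: smallest deg-1 vertex = 8, p_5 = 4. Add edge {4,8}. Now deg[8]=0, deg[4]=1.
Step 6: smallest deg-1 vertex = 4, p_6 = 3. Add edge {3,4}. Now deg[4]=0, deg[3]=1.
Step 7: smallest deg-1 vertex = 3, p_7 = 5. Add edge {3,5}. Now deg[3]=0, deg[5]=1.
Final: two remaining deg-1 vertices are 5, 9. Add edge {5,9}.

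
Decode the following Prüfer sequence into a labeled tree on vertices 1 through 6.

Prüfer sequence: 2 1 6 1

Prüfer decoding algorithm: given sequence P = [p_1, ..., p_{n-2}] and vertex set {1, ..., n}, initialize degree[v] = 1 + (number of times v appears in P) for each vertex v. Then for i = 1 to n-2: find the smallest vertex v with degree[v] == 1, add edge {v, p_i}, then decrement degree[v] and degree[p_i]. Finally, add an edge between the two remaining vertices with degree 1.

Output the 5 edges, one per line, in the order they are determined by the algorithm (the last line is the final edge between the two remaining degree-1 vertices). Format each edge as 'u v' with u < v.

Answer: 2 3
1 2
4 6
1 5
1 6

Derivation:
Initial degrees: {1:3, 2:2, 3:1, 4:1, 5:1, 6:2}
Step 1: smallest deg-1 vertex = 3, p_1 = 2. Add edge {2,3}. Now deg[3]=0, deg[2]=1.
Step 2: smallest deg-1 vertex = 2, p_2 = 1. Add edge {1,2}. Now deg[2]=0, deg[1]=2.
Step 3: smallest deg-1 vertex = 4, p_3 = 6. Add edge {4,6}. Now deg[4]=0, deg[6]=1.
Step 4: smallest deg-1 vertex = 5, p_4 = 1. Add edge {1,5}. Now deg[5]=0, deg[1]=1.
Final: two remaining deg-1 vertices are 1, 6. Add edge {1,6}.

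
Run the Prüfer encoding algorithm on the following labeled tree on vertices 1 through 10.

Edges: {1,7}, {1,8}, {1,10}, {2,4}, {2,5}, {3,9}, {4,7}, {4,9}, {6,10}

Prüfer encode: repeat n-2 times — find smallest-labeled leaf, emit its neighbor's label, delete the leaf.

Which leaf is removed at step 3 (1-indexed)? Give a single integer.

Step 1: current leaves = {3,5,6,8}. Remove leaf 3 (neighbor: 9).
Step 2: current leaves = {5,6,8,9}. Remove leaf 5 (neighbor: 2).
Step 3: current leaves = {2,6,8,9}. Remove leaf 2 (neighbor: 4).

Answer: 2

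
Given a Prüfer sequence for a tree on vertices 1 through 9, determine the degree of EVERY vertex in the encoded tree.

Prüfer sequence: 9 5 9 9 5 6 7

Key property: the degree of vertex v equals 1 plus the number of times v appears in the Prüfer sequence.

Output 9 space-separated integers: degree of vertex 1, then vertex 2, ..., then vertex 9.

Answer: 1 1 1 1 3 2 2 1 4

Derivation:
p_1 = 9: count[9] becomes 1
p_2 = 5: count[5] becomes 1
p_3 = 9: count[9] becomes 2
p_4 = 9: count[9] becomes 3
p_5 = 5: count[5] becomes 2
p_6 = 6: count[6] becomes 1
p_7 = 7: count[7] becomes 1
Degrees (1 + count): deg[1]=1+0=1, deg[2]=1+0=1, deg[3]=1+0=1, deg[4]=1+0=1, deg[5]=1+2=3, deg[6]=1+1=2, deg[7]=1+1=2, deg[8]=1+0=1, deg[9]=1+3=4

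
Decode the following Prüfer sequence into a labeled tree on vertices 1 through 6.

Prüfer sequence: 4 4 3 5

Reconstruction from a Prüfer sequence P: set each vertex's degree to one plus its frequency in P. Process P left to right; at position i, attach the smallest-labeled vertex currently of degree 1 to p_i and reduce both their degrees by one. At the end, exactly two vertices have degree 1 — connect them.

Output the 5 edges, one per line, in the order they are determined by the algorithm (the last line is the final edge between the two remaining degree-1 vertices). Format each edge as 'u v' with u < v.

Initial degrees: {1:1, 2:1, 3:2, 4:3, 5:2, 6:1}
Step 1: smallest deg-1 vertex = 1, p_1 = 4. Add edge {1,4}. Now deg[1]=0, deg[4]=2.
Step 2: smallest deg-1 vertex = 2, p_2 = 4. Add edge {2,4}. Now deg[2]=0, deg[4]=1.
Step 3: smallest deg-1 vertex = 4, p_3 = 3. Add edge {3,4}. Now deg[4]=0, deg[3]=1.
Step 4: smallest deg-1 vertex = 3, p_4 = 5. Add edge {3,5}. Now deg[3]=0, deg[5]=1.
Final: two remaining deg-1 vertices are 5, 6. Add edge {5,6}.

Answer: 1 4
2 4
3 4
3 5
5 6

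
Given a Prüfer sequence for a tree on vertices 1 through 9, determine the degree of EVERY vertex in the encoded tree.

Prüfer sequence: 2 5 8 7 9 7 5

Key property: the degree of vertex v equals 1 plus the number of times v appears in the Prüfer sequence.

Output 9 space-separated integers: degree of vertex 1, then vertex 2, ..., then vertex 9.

p_1 = 2: count[2] becomes 1
p_2 = 5: count[5] becomes 1
p_3 = 8: count[8] becomes 1
p_4 = 7: count[7] becomes 1
p_5 = 9: count[9] becomes 1
p_6 = 7: count[7] becomes 2
p_7 = 5: count[5] becomes 2
Degrees (1 + count): deg[1]=1+0=1, deg[2]=1+1=2, deg[3]=1+0=1, deg[4]=1+0=1, deg[5]=1+2=3, deg[6]=1+0=1, deg[7]=1+2=3, deg[8]=1+1=2, deg[9]=1+1=2

Answer: 1 2 1 1 3 1 3 2 2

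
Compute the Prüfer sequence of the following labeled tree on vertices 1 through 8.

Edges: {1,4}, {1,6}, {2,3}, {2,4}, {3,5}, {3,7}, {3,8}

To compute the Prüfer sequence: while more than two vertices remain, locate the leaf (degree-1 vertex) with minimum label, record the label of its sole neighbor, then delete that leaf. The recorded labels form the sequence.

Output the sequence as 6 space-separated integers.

Answer: 3 1 4 2 3 3

Derivation:
Step 1: leaves = {5,6,7,8}. Remove smallest leaf 5, emit neighbor 3.
Step 2: leaves = {6,7,8}. Remove smallest leaf 6, emit neighbor 1.
Step 3: leaves = {1,7,8}. Remove smallest leaf 1, emit neighbor 4.
Step 4: leaves = {4,7,8}. Remove smallest leaf 4, emit neighbor 2.
Step 5: leaves = {2,7,8}. Remove smallest leaf 2, emit neighbor 3.
Step 6: leaves = {7,8}. Remove smallest leaf 7, emit neighbor 3.
Done: 2 vertices remain (3, 8). Sequence = [3 1 4 2 3 3]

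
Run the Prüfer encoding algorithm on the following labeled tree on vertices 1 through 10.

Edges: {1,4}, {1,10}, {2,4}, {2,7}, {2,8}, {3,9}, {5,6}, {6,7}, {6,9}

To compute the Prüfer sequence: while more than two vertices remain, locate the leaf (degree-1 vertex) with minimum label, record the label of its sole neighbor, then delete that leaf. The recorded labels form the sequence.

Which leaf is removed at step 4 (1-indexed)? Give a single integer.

Answer: 9

Derivation:
Step 1: current leaves = {3,5,8,10}. Remove leaf 3 (neighbor: 9).
Step 2: current leaves = {5,8,9,10}. Remove leaf 5 (neighbor: 6).
Step 3: current leaves = {8,9,10}. Remove leaf 8 (neighbor: 2).
Step 4: current leaves = {9,10}. Remove leaf 9 (neighbor: 6).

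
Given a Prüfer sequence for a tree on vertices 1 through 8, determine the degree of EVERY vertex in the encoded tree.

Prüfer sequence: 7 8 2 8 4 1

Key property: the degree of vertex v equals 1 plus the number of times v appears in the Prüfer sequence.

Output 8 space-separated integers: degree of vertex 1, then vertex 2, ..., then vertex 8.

Answer: 2 2 1 2 1 1 2 3

Derivation:
p_1 = 7: count[7] becomes 1
p_2 = 8: count[8] becomes 1
p_3 = 2: count[2] becomes 1
p_4 = 8: count[8] becomes 2
p_5 = 4: count[4] becomes 1
p_6 = 1: count[1] becomes 1
Degrees (1 + count): deg[1]=1+1=2, deg[2]=1+1=2, deg[3]=1+0=1, deg[4]=1+1=2, deg[5]=1+0=1, deg[6]=1+0=1, deg[7]=1+1=2, deg[8]=1+2=3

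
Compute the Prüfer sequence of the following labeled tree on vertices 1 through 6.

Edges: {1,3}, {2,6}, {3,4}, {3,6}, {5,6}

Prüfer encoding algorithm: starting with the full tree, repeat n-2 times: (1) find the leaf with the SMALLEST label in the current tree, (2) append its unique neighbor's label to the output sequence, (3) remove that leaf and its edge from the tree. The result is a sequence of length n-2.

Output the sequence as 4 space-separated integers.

Answer: 3 6 3 6

Derivation:
Step 1: leaves = {1,2,4,5}. Remove smallest leaf 1, emit neighbor 3.
Step 2: leaves = {2,4,5}. Remove smallest leaf 2, emit neighbor 6.
Step 3: leaves = {4,5}. Remove smallest leaf 4, emit neighbor 3.
Step 4: leaves = {3,5}. Remove smallest leaf 3, emit neighbor 6.
Done: 2 vertices remain (5, 6). Sequence = [3 6 3 6]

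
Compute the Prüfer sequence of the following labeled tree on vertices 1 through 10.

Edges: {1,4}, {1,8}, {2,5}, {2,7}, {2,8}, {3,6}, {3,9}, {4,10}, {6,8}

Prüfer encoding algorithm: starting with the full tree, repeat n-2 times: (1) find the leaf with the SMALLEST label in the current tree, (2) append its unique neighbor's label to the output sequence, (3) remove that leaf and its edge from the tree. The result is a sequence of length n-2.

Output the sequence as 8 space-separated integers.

Step 1: leaves = {5,7,9,10}. Remove smallest leaf 5, emit neighbor 2.
Step 2: leaves = {7,9,10}. Remove smallest leaf 7, emit neighbor 2.
Step 3: leaves = {2,9,10}. Remove smallest leaf 2, emit neighbor 8.
Step 4: leaves = {9,10}. Remove smallest leaf 9, emit neighbor 3.
Step 5: leaves = {3,10}. Remove smallest leaf 3, emit neighbor 6.
Step 6: leaves = {6,10}. Remove smallest leaf 6, emit neighbor 8.
Step 7: leaves = {8,10}. Remove smallest leaf 8, emit neighbor 1.
Step 8: leaves = {1,10}. Remove smallest leaf 1, emit neighbor 4.
Done: 2 vertices remain (4, 10). Sequence = [2 2 8 3 6 8 1 4]

Answer: 2 2 8 3 6 8 1 4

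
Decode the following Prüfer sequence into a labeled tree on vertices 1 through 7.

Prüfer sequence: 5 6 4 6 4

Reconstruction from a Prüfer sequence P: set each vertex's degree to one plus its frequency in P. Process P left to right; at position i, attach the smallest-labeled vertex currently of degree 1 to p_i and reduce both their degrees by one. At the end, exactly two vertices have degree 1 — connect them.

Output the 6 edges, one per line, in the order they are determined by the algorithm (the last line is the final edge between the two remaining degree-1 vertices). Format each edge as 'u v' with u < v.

Answer: 1 5
2 6
3 4
5 6
4 6
4 7

Derivation:
Initial degrees: {1:1, 2:1, 3:1, 4:3, 5:2, 6:3, 7:1}
Step 1: smallest deg-1 vertex = 1, p_1 = 5. Add edge {1,5}. Now deg[1]=0, deg[5]=1.
Step 2: smallest deg-1 vertex = 2, p_2 = 6. Add edge {2,6}. Now deg[2]=0, deg[6]=2.
Step 3: smallest deg-1 vertex = 3, p_3 = 4. Add edge {3,4}. Now deg[3]=0, deg[4]=2.
Step 4: smallest deg-1 vertex = 5, p_4 = 6. Add edge {5,6}. Now deg[5]=0, deg[6]=1.
Step 5: smallest deg-1 vertex = 6, p_5 = 4. Add edge {4,6}. Now deg[6]=0, deg[4]=1.
Final: two remaining deg-1 vertices are 4, 7. Add edge {4,7}.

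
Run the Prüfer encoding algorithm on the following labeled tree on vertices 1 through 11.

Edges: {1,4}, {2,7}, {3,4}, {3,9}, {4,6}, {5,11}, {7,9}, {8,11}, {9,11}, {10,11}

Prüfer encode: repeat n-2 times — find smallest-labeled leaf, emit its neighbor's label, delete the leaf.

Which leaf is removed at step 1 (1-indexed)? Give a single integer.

Step 1: current leaves = {1,2,5,6,8,10}. Remove leaf 1 (neighbor: 4).

Answer: 1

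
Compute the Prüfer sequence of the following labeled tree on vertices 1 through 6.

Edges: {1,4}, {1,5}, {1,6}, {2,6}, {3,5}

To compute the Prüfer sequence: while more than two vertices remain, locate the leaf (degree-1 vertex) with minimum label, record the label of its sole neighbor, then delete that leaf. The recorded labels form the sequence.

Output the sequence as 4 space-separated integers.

Answer: 6 5 1 1

Derivation:
Step 1: leaves = {2,3,4}. Remove smallest leaf 2, emit neighbor 6.
Step 2: leaves = {3,4,6}. Remove smallest leaf 3, emit neighbor 5.
Step 3: leaves = {4,5,6}. Remove smallest leaf 4, emit neighbor 1.
Step 4: leaves = {5,6}. Remove smallest leaf 5, emit neighbor 1.
Done: 2 vertices remain (1, 6). Sequence = [6 5 1 1]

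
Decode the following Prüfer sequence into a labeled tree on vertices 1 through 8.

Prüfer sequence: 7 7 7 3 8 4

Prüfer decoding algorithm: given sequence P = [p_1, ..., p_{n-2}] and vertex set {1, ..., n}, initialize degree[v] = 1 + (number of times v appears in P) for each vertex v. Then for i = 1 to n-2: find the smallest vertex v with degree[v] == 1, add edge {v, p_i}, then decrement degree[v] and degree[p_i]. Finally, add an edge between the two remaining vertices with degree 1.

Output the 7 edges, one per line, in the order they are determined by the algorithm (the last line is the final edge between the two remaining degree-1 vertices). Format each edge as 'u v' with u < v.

Initial degrees: {1:1, 2:1, 3:2, 4:2, 5:1, 6:1, 7:4, 8:2}
Step 1: smallest deg-1 vertex = 1, p_1 = 7. Add edge {1,7}. Now deg[1]=0, deg[7]=3.
Step 2: smallest deg-1 vertex = 2, p_2 = 7. Add edge {2,7}. Now deg[2]=0, deg[7]=2.
Step 3: smallest deg-1 vertex = 5, p_3 = 7. Add edge {5,7}. Now deg[5]=0, deg[7]=1.
Step 4: smallest deg-1 vertex = 6, p_4 = 3. Add edge {3,6}. Now deg[6]=0, deg[3]=1.
Step 5: smallest deg-1 vertex = 3, p_5 = 8. Add edge {3,8}. Now deg[3]=0, deg[8]=1.
Step 6: smallest deg-1 vertex = 7, p_6 = 4. Add edge {4,7}. Now deg[7]=0, deg[4]=1.
Final: two remaining deg-1 vertices are 4, 8. Add edge {4,8}.

Answer: 1 7
2 7
5 7
3 6
3 8
4 7
4 8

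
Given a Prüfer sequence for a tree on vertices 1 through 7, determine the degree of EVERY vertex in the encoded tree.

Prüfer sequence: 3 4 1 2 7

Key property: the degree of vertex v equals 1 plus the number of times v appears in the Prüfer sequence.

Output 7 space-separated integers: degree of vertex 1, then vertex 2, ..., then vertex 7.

Answer: 2 2 2 2 1 1 2

Derivation:
p_1 = 3: count[3] becomes 1
p_2 = 4: count[4] becomes 1
p_3 = 1: count[1] becomes 1
p_4 = 2: count[2] becomes 1
p_5 = 7: count[7] becomes 1
Degrees (1 + count): deg[1]=1+1=2, deg[2]=1+1=2, deg[3]=1+1=2, deg[4]=1+1=2, deg[5]=1+0=1, deg[6]=1+0=1, deg[7]=1+1=2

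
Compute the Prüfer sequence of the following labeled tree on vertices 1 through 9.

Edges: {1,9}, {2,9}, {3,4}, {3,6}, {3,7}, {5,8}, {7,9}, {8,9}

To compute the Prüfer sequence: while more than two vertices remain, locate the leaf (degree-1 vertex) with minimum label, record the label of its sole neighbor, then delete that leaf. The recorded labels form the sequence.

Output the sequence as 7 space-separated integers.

Step 1: leaves = {1,2,4,5,6}. Remove smallest leaf 1, emit neighbor 9.
Step 2: leaves = {2,4,5,6}. Remove smallest leaf 2, emit neighbor 9.
Step 3: leaves = {4,5,6}. Remove smallest leaf 4, emit neighbor 3.
Step 4: leaves = {5,6}. Remove smallest leaf 5, emit neighbor 8.
Step 5: leaves = {6,8}. Remove smallest leaf 6, emit neighbor 3.
Step 6: leaves = {3,8}. Remove smallest leaf 3, emit neighbor 7.
Step 7: leaves = {7,8}. Remove smallest leaf 7, emit neighbor 9.
Done: 2 vertices remain (8, 9). Sequence = [9 9 3 8 3 7 9]

Answer: 9 9 3 8 3 7 9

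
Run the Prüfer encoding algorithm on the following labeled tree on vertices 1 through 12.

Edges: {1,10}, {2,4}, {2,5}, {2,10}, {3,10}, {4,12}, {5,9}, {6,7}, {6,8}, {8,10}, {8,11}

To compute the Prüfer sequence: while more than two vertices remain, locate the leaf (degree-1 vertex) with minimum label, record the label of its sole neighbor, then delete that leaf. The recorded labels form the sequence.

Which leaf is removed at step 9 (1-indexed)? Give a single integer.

Answer: 10

Derivation:
Step 1: current leaves = {1,3,7,9,11,12}. Remove leaf 1 (neighbor: 10).
Step 2: current leaves = {3,7,9,11,12}. Remove leaf 3 (neighbor: 10).
Step 3: current leaves = {7,9,11,12}. Remove leaf 7 (neighbor: 6).
Step 4: current leaves = {6,9,11,12}. Remove leaf 6 (neighbor: 8).
Step 5: current leaves = {9,11,12}. Remove leaf 9 (neighbor: 5).
Step 6: current leaves = {5,11,12}. Remove leaf 5 (neighbor: 2).
Step 7: current leaves = {11,12}. Remove leaf 11 (neighbor: 8).
Step 8: current leaves = {8,12}. Remove leaf 8 (neighbor: 10).
Step 9: current leaves = {10,12}. Remove leaf 10 (neighbor: 2).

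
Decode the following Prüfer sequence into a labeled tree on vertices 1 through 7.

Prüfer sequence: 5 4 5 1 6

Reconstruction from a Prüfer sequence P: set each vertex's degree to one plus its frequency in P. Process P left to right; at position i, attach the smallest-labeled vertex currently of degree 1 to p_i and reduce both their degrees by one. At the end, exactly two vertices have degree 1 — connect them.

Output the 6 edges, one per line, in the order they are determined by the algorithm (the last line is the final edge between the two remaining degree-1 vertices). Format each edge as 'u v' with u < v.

Answer: 2 5
3 4
4 5
1 5
1 6
6 7

Derivation:
Initial degrees: {1:2, 2:1, 3:1, 4:2, 5:3, 6:2, 7:1}
Step 1: smallest deg-1 vertex = 2, p_1 = 5. Add edge {2,5}. Now deg[2]=0, deg[5]=2.
Step 2: smallest deg-1 vertex = 3, p_2 = 4. Add edge {3,4}. Now deg[3]=0, deg[4]=1.
Step 3: smallest deg-1 vertex = 4, p_3 = 5. Add edge {4,5}. Now deg[4]=0, deg[5]=1.
Step 4: smallest deg-1 vertex = 5, p_4 = 1. Add edge {1,5}. Now deg[5]=0, deg[1]=1.
Step 5: smallest deg-1 vertex = 1, p_5 = 6. Add edge {1,6}. Now deg[1]=0, deg[6]=1.
Final: two remaining deg-1 vertices are 6, 7. Add edge {6,7}.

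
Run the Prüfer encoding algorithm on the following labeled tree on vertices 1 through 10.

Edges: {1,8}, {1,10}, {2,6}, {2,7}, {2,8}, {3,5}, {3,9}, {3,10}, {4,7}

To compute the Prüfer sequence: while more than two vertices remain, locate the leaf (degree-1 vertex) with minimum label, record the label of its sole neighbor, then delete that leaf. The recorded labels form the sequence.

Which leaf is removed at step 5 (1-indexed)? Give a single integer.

Step 1: current leaves = {4,5,6,9}. Remove leaf 4 (neighbor: 7).
Step 2: current leaves = {5,6,7,9}. Remove leaf 5 (neighbor: 3).
Step 3: current leaves = {6,7,9}. Remove leaf 6 (neighbor: 2).
Step 4: current leaves = {7,9}. Remove leaf 7 (neighbor: 2).
Step 5: current leaves = {2,9}. Remove leaf 2 (neighbor: 8).

Answer: 2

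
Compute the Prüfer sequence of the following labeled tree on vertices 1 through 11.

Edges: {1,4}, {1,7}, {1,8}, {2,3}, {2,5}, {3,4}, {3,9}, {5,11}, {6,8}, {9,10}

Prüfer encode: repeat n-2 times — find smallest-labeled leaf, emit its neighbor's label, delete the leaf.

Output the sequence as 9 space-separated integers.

Step 1: leaves = {6,7,10,11}. Remove smallest leaf 6, emit neighbor 8.
Step 2: leaves = {7,8,10,11}. Remove smallest leaf 7, emit neighbor 1.
Step 3: leaves = {8,10,11}. Remove smallest leaf 8, emit neighbor 1.
Step 4: leaves = {1,10,11}. Remove smallest leaf 1, emit neighbor 4.
Step 5: leaves = {4,10,11}. Remove smallest leaf 4, emit neighbor 3.
Step 6: leaves = {10,11}. Remove smallest leaf 10, emit neighbor 9.
Step 7: leaves = {9,11}. Remove smallest leaf 9, emit neighbor 3.
Step 8: leaves = {3,11}. Remove smallest leaf 3, emit neighbor 2.
Step 9: leaves = {2,11}. Remove smallest leaf 2, emit neighbor 5.
Done: 2 vertices remain (5, 11). Sequence = [8 1 1 4 3 9 3 2 5]

Answer: 8 1 1 4 3 9 3 2 5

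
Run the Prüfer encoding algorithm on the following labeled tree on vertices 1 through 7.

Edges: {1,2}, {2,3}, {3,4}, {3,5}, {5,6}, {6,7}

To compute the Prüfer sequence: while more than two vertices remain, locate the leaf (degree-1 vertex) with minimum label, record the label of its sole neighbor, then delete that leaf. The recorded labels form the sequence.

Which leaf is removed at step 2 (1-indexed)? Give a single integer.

Step 1: current leaves = {1,4,7}. Remove leaf 1 (neighbor: 2).
Step 2: current leaves = {2,4,7}. Remove leaf 2 (neighbor: 3).

Answer: 2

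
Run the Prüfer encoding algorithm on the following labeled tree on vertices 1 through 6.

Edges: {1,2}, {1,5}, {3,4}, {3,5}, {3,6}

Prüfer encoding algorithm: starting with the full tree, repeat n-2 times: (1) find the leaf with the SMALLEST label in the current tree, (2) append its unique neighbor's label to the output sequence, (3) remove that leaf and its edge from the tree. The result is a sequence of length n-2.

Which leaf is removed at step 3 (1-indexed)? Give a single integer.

Answer: 4

Derivation:
Step 1: current leaves = {2,4,6}. Remove leaf 2 (neighbor: 1).
Step 2: current leaves = {1,4,6}. Remove leaf 1 (neighbor: 5).
Step 3: current leaves = {4,5,6}. Remove leaf 4 (neighbor: 3).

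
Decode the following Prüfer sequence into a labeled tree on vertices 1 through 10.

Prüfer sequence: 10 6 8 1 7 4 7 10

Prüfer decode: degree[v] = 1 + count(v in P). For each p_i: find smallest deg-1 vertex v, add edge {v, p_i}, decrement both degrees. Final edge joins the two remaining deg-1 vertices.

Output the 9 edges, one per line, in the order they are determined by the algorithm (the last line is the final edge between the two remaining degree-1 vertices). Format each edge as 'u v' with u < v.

Answer: 2 10
3 6
5 8
1 6
1 7
4 8
4 7
7 10
9 10

Derivation:
Initial degrees: {1:2, 2:1, 3:1, 4:2, 5:1, 6:2, 7:3, 8:2, 9:1, 10:3}
Step 1: smallest deg-1 vertex = 2, p_1 = 10. Add edge {2,10}. Now deg[2]=0, deg[10]=2.
Step 2: smallest deg-1 vertex = 3, p_2 = 6. Add edge {3,6}. Now deg[3]=0, deg[6]=1.
Step 3: smallest deg-1 vertex = 5, p_3 = 8. Add edge {5,8}. Now deg[5]=0, deg[8]=1.
Step 4: smallest deg-1 vertex = 6, p_4 = 1. Add edge {1,6}. Now deg[6]=0, deg[1]=1.
Step 5: smallest deg-1 vertex = 1, p_5 = 7. Add edge {1,7}. Now deg[1]=0, deg[7]=2.
Step 6: smallest deg-1 vertex = 8, p_6 = 4. Add edge {4,8}. Now deg[8]=0, deg[4]=1.
Step 7: smallest deg-1 vertex = 4, p_7 = 7. Add edge {4,7}. Now deg[4]=0, deg[7]=1.
Step 8: smallest deg-1 vertex = 7, p_8 = 10. Add edge {7,10}. Now deg[7]=0, deg[10]=1.
Final: two remaining deg-1 vertices are 9, 10. Add edge {9,10}.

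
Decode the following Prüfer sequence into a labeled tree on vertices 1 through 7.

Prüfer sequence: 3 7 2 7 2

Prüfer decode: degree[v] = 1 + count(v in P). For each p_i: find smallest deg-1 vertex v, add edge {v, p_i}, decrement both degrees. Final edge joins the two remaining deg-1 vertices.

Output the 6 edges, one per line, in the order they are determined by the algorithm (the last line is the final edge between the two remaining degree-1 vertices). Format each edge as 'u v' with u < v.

Answer: 1 3
3 7
2 4
5 7
2 6
2 7

Derivation:
Initial degrees: {1:1, 2:3, 3:2, 4:1, 5:1, 6:1, 7:3}
Step 1: smallest deg-1 vertex = 1, p_1 = 3. Add edge {1,3}. Now deg[1]=0, deg[3]=1.
Step 2: smallest deg-1 vertex = 3, p_2 = 7. Add edge {3,7}. Now deg[3]=0, deg[7]=2.
Step 3: smallest deg-1 vertex = 4, p_3 = 2. Add edge {2,4}. Now deg[4]=0, deg[2]=2.
Step 4: smallest deg-1 vertex = 5, p_4 = 7. Add edge {5,7}. Now deg[5]=0, deg[7]=1.
Step 5: smallest deg-1 vertex = 6, p_5 = 2. Add edge {2,6}. Now deg[6]=0, deg[2]=1.
Final: two remaining deg-1 vertices are 2, 7. Add edge {2,7}.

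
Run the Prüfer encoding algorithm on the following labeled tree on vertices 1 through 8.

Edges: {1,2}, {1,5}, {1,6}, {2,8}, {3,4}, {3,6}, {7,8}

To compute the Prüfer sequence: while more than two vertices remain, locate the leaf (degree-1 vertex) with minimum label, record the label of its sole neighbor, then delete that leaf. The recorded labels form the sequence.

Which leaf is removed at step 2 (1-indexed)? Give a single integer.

Answer: 3

Derivation:
Step 1: current leaves = {4,5,7}. Remove leaf 4 (neighbor: 3).
Step 2: current leaves = {3,5,7}. Remove leaf 3 (neighbor: 6).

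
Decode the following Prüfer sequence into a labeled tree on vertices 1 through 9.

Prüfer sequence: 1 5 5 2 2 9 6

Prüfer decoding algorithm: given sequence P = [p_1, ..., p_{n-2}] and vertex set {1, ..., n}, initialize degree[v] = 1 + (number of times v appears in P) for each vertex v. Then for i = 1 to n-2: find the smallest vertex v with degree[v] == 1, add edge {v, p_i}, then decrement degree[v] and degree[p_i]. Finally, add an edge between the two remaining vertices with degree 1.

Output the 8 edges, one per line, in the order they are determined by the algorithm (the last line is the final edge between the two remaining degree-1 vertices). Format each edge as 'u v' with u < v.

Answer: 1 3
1 5
4 5
2 5
2 7
2 9
6 8
6 9

Derivation:
Initial degrees: {1:2, 2:3, 3:1, 4:1, 5:3, 6:2, 7:1, 8:1, 9:2}
Step 1: smallest deg-1 vertex = 3, p_1 = 1. Add edge {1,3}. Now deg[3]=0, deg[1]=1.
Step 2: smallest deg-1 vertex = 1, p_2 = 5. Add edge {1,5}. Now deg[1]=0, deg[5]=2.
Step 3: smallest deg-1 vertex = 4, p_3 = 5. Add edge {4,5}. Now deg[4]=0, deg[5]=1.
Step 4: smallest deg-1 vertex = 5, p_4 = 2. Add edge {2,5}. Now deg[5]=0, deg[2]=2.
Step 5: smallest deg-1 vertex = 7, p_5 = 2. Add edge {2,7}. Now deg[7]=0, deg[2]=1.
Step 6: smallest deg-1 vertex = 2, p_6 = 9. Add edge {2,9}. Now deg[2]=0, deg[9]=1.
Step 7: smallest deg-1 vertex = 8, p_7 = 6. Add edge {6,8}. Now deg[8]=0, deg[6]=1.
Final: two remaining deg-1 vertices are 6, 9. Add edge {6,9}.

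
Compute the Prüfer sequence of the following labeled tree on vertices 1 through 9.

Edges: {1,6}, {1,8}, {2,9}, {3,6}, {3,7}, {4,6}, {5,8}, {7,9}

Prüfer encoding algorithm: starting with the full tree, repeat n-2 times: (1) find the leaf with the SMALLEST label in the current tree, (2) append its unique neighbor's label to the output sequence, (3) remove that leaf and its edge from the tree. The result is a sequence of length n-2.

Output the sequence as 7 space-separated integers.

Answer: 9 6 8 1 6 3 7

Derivation:
Step 1: leaves = {2,4,5}. Remove smallest leaf 2, emit neighbor 9.
Step 2: leaves = {4,5,9}. Remove smallest leaf 4, emit neighbor 6.
Step 3: leaves = {5,9}. Remove smallest leaf 5, emit neighbor 8.
Step 4: leaves = {8,9}. Remove smallest leaf 8, emit neighbor 1.
Step 5: leaves = {1,9}. Remove smallest leaf 1, emit neighbor 6.
Step 6: leaves = {6,9}. Remove smallest leaf 6, emit neighbor 3.
Step 7: leaves = {3,9}. Remove smallest leaf 3, emit neighbor 7.
Done: 2 vertices remain (7, 9). Sequence = [9 6 8 1 6 3 7]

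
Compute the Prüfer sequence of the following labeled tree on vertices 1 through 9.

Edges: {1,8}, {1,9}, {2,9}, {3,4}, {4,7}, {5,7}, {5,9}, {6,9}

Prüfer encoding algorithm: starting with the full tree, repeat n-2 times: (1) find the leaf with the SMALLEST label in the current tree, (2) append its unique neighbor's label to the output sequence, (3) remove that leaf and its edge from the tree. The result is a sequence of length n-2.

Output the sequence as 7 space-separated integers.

Answer: 9 4 7 9 5 9 1

Derivation:
Step 1: leaves = {2,3,6,8}. Remove smallest leaf 2, emit neighbor 9.
Step 2: leaves = {3,6,8}. Remove smallest leaf 3, emit neighbor 4.
Step 3: leaves = {4,6,8}. Remove smallest leaf 4, emit neighbor 7.
Step 4: leaves = {6,7,8}. Remove smallest leaf 6, emit neighbor 9.
Step 5: leaves = {7,8}. Remove smallest leaf 7, emit neighbor 5.
Step 6: leaves = {5,8}. Remove smallest leaf 5, emit neighbor 9.
Step 7: leaves = {8,9}. Remove smallest leaf 8, emit neighbor 1.
Done: 2 vertices remain (1, 9). Sequence = [9 4 7 9 5 9 1]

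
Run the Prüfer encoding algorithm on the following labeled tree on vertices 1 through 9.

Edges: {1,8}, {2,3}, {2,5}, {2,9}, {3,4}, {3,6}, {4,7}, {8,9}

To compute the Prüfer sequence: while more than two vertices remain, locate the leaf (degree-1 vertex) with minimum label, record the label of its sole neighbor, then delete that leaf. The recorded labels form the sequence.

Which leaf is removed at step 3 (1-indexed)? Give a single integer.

Step 1: current leaves = {1,5,6,7}. Remove leaf 1 (neighbor: 8).
Step 2: current leaves = {5,6,7,8}. Remove leaf 5 (neighbor: 2).
Step 3: current leaves = {6,7,8}. Remove leaf 6 (neighbor: 3).

Answer: 6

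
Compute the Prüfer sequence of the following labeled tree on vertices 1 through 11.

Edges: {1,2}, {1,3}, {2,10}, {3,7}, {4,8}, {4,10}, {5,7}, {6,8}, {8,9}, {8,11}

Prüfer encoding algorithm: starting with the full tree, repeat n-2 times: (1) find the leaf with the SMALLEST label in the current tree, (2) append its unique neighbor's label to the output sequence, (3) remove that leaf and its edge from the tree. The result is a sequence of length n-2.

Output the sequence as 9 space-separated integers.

Step 1: leaves = {5,6,9,11}. Remove smallest leaf 5, emit neighbor 7.
Step 2: leaves = {6,7,9,11}. Remove smallest leaf 6, emit neighbor 8.
Step 3: leaves = {7,9,11}. Remove smallest leaf 7, emit neighbor 3.
Step 4: leaves = {3,9,11}. Remove smallest leaf 3, emit neighbor 1.
Step 5: leaves = {1,9,11}. Remove smallest leaf 1, emit neighbor 2.
Step 6: leaves = {2,9,11}. Remove smallest leaf 2, emit neighbor 10.
Step 7: leaves = {9,10,11}. Remove smallest leaf 9, emit neighbor 8.
Step 8: leaves = {10,11}. Remove smallest leaf 10, emit neighbor 4.
Step 9: leaves = {4,11}. Remove smallest leaf 4, emit neighbor 8.
Done: 2 vertices remain (8, 11). Sequence = [7 8 3 1 2 10 8 4 8]

Answer: 7 8 3 1 2 10 8 4 8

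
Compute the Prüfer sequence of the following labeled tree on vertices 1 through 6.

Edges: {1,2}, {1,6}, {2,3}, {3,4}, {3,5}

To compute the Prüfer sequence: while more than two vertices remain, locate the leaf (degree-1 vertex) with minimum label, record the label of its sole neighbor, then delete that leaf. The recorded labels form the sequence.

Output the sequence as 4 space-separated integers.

Step 1: leaves = {4,5,6}. Remove smallest leaf 4, emit neighbor 3.
Step 2: leaves = {5,6}. Remove smallest leaf 5, emit neighbor 3.
Step 3: leaves = {3,6}. Remove smallest leaf 3, emit neighbor 2.
Step 4: leaves = {2,6}. Remove smallest leaf 2, emit neighbor 1.
Done: 2 vertices remain (1, 6). Sequence = [3 3 2 1]

Answer: 3 3 2 1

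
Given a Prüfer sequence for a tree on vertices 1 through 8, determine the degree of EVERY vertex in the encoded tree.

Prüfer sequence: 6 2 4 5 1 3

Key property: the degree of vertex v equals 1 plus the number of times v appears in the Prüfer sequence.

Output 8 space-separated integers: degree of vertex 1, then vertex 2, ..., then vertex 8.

p_1 = 6: count[6] becomes 1
p_2 = 2: count[2] becomes 1
p_3 = 4: count[4] becomes 1
p_4 = 5: count[5] becomes 1
p_5 = 1: count[1] becomes 1
p_6 = 3: count[3] becomes 1
Degrees (1 + count): deg[1]=1+1=2, deg[2]=1+1=2, deg[3]=1+1=2, deg[4]=1+1=2, deg[5]=1+1=2, deg[6]=1+1=2, deg[7]=1+0=1, deg[8]=1+0=1

Answer: 2 2 2 2 2 2 1 1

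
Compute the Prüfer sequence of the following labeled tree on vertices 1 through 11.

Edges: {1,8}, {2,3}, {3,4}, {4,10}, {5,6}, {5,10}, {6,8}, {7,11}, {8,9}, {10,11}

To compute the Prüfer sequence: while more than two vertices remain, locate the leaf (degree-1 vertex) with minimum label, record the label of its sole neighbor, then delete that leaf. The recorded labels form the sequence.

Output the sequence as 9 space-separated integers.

Answer: 8 3 4 10 11 8 6 5 10

Derivation:
Step 1: leaves = {1,2,7,9}. Remove smallest leaf 1, emit neighbor 8.
Step 2: leaves = {2,7,9}. Remove smallest leaf 2, emit neighbor 3.
Step 3: leaves = {3,7,9}. Remove smallest leaf 3, emit neighbor 4.
Step 4: leaves = {4,7,9}. Remove smallest leaf 4, emit neighbor 10.
Step 5: leaves = {7,9}. Remove smallest leaf 7, emit neighbor 11.
Step 6: leaves = {9,11}. Remove smallest leaf 9, emit neighbor 8.
Step 7: leaves = {8,11}. Remove smallest leaf 8, emit neighbor 6.
Step 8: leaves = {6,11}. Remove smallest leaf 6, emit neighbor 5.
Step 9: leaves = {5,11}. Remove smallest leaf 5, emit neighbor 10.
Done: 2 vertices remain (10, 11). Sequence = [8 3 4 10 11 8 6 5 10]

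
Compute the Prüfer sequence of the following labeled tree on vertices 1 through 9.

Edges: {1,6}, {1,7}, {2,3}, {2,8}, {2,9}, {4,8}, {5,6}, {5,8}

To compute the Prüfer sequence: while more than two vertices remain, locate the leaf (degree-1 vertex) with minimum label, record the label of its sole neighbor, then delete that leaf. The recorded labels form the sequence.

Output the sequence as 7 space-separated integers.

Step 1: leaves = {3,4,7,9}. Remove smallest leaf 3, emit neighbor 2.
Step 2: leaves = {4,7,9}. Remove smallest leaf 4, emit neighbor 8.
Step 3: leaves = {7,9}. Remove smallest leaf 7, emit neighbor 1.
Step 4: leaves = {1,9}. Remove smallest leaf 1, emit neighbor 6.
Step 5: leaves = {6,9}. Remove smallest leaf 6, emit neighbor 5.
Step 6: leaves = {5,9}. Remove smallest leaf 5, emit neighbor 8.
Step 7: leaves = {8,9}. Remove smallest leaf 8, emit neighbor 2.
Done: 2 vertices remain (2, 9). Sequence = [2 8 1 6 5 8 2]

Answer: 2 8 1 6 5 8 2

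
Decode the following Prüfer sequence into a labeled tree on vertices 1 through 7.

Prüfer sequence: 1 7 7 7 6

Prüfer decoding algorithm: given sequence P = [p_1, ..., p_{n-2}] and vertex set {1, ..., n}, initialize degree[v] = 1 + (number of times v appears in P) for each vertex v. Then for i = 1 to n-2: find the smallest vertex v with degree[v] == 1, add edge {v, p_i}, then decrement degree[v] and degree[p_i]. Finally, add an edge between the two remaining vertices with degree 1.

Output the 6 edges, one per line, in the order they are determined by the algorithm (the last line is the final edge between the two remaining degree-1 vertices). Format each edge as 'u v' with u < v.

Answer: 1 2
1 7
3 7
4 7
5 6
6 7

Derivation:
Initial degrees: {1:2, 2:1, 3:1, 4:1, 5:1, 6:2, 7:4}
Step 1: smallest deg-1 vertex = 2, p_1 = 1. Add edge {1,2}. Now deg[2]=0, deg[1]=1.
Step 2: smallest deg-1 vertex = 1, p_2 = 7. Add edge {1,7}. Now deg[1]=0, deg[7]=3.
Step 3: smallest deg-1 vertex = 3, p_3 = 7. Add edge {3,7}. Now deg[3]=0, deg[7]=2.
Step 4: smallest deg-1 vertex = 4, p_4 = 7. Add edge {4,7}. Now deg[4]=0, deg[7]=1.
Step 5: smallest deg-1 vertex = 5, p_5 = 6. Add edge {5,6}. Now deg[5]=0, deg[6]=1.
Final: two remaining deg-1 vertices are 6, 7. Add edge {6,7}.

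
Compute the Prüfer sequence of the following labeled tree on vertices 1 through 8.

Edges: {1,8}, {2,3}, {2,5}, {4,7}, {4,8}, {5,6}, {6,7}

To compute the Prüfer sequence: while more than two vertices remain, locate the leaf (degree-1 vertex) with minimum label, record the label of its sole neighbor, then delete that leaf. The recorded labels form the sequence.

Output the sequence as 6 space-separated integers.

Answer: 8 2 5 6 7 4

Derivation:
Step 1: leaves = {1,3}. Remove smallest leaf 1, emit neighbor 8.
Step 2: leaves = {3,8}. Remove smallest leaf 3, emit neighbor 2.
Step 3: leaves = {2,8}. Remove smallest leaf 2, emit neighbor 5.
Step 4: leaves = {5,8}. Remove smallest leaf 5, emit neighbor 6.
Step 5: leaves = {6,8}. Remove smallest leaf 6, emit neighbor 7.
Step 6: leaves = {7,8}. Remove smallest leaf 7, emit neighbor 4.
Done: 2 vertices remain (4, 8). Sequence = [8 2 5 6 7 4]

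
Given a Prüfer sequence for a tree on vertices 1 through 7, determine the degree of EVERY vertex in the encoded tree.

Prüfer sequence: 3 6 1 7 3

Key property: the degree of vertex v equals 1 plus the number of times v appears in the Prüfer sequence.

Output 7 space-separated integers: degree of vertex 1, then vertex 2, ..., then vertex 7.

p_1 = 3: count[3] becomes 1
p_2 = 6: count[6] becomes 1
p_3 = 1: count[1] becomes 1
p_4 = 7: count[7] becomes 1
p_5 = 3: count[3] becomes 2
Degrees (1 + count): deg[1]=1+1=2, deg[2]=1+0=1, deg[3]=1+2=3, deg[4]=1+0=1, deg[5]=1+0=1, deg[6]=1+1=2, deg[7]=1+1=2

Answer: 2 1 3 1 1 2 2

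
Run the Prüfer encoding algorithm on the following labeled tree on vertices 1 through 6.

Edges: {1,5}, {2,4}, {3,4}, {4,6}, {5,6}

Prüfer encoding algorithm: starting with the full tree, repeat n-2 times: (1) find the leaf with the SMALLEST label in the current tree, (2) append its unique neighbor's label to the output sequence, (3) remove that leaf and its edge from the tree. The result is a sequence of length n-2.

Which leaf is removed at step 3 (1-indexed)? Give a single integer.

Step 1: current leaves = {1,2,3}. Remove leaf 1 (neighbor: 5).
Step 2: current leaves = {2,3,5}. Remove leaf 2 (neighbor: 4).
Step 3: current leaves = {3,5}. Remove leaf 3 (neighbor: 4).

Answer: 3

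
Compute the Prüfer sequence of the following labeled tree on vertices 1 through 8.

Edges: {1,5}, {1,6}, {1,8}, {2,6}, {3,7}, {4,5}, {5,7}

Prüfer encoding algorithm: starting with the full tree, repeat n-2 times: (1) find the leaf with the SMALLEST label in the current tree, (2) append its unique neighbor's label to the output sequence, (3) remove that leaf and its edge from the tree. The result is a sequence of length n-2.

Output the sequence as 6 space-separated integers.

Step 1: leaves = {2,3,4,8}. Remove smallest leaf 2, emit neighbor 6.
Step 2: leaves = {3,4,6,8}. Remove smallest leaf 3, emit neighbor 7.
Step 3: leaves = {4,6,7,8}. Remove smallest leaf 4, emit neighbor 5.
Step 4: leaves = {6,7,8}. Remove smallest leaf 6, emit neighbor 1.
Step 5: leaves = {7,8}. Remove smallest leaf 7, emit neighbor 5.
Step 6: leaves = {5,8}. Remove smallest leaf 5, emit neighbor 1.
Done: 2 vertices remain (1, 8). Sequence = [6 7 5 1 5 1]

Answer: 6 7 5 1 5 1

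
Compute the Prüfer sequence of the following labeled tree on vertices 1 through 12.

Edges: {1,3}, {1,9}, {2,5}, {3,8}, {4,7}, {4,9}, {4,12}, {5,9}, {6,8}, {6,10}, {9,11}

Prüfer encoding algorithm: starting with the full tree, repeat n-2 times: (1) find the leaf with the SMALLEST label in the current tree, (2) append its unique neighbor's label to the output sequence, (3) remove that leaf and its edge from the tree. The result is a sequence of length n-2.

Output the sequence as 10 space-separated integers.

Answer: 5 9 4 6 8 3 1 9 9 4

Derivation:
Step 1: leaves = {2,7,10,11,12}. Remove smallest leaf 2, emit neighbor 5.
Step 2: leaves = {5,7,10,11,12}. Remove smallest leaf 5, emit neighbor 9.
Step 3: leaves = {7,10,11,12}. Remove smallest leaf 7, emit neighbor 4.
Step 4: leaves = {10,11,12}. Remove smallest leaf 10, emit neighbor 6.
Step 5: leaves = {6,11,12}. Remove smallest leaf 6, emit neighbor 8.
Step 6: leaves = {8,11,12}. Remove smallest leaf 8, emit neighbor 3.
Step 7: leaves = {3,11,12}. Remove smallest leaf 3, emit neighbor 1.
Step 8: leaves = {1,11,12}. Remove smallest leaf 1, emit neighbor 9.
Step 9: leaves = {11,12}. Remove smallest leaf 11, emit neighbor 9.
Step 10: leaves = {9,12}. Remove smallest leaf 9, emit neighbor 4.
Done: 2 vertices remain (4, 12). Sequence = [5 9 4 6 8 3 1 9 9 4]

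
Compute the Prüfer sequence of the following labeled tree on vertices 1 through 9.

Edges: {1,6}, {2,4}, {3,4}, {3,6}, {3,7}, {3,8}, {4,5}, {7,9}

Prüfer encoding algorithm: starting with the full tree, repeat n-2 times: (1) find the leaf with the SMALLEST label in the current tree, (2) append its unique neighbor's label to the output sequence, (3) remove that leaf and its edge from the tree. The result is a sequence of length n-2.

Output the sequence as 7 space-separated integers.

Step 1: leaves = {1,2,5,8,9}. Remove smallest leaf 1, emit neighbor 6.
Step 2: leaves = {2,5,6,8,9}. Remove smallest leaf 2, emit neighbor 4.
Step 3: leaves = {5,6,8,9}. Remove smallest leaf 5, emit neighbor 4.
Step 4: leaves = {4,6,8,9}. Remove smallest leaf 4, emit neighbor 3.
Step 5: leaves = {6,8,9}. Remove smallest leaf 6, emit neighbor 3.
Step 6: leaves = {8,9}. Remove smallest leaf 8, emit neighbor 3.
Step 7: leaves = {3,9}. Remove smallest leaf 3, emit neighbor 7.
Done: 2 vertices remain (7, 9). Sequence = [6 4 4 3 3 3 7]

Answer: 6 4 4 3 3 3 7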